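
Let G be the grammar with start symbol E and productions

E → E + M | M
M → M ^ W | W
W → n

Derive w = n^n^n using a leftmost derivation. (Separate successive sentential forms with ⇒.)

E⇒M⇒M^W⇒M^W^W⇒W^W^W⇒n^W^W⇒n^n^W⇒n^n^n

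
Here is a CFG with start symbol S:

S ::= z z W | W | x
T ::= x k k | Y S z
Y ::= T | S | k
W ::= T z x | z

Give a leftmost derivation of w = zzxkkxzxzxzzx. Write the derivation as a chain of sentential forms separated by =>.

S => zzW => zzTzx => zzYSzzx => zzTSzzx => zzYSzSzzx => zzTSzSzzx => zzYSzSzSzzx => zzTSzSzSzzx => zzxkkSzSzSzzx => zzxkkxzSzSzzx => zzxkkxzxzSzzx => zzxkkxzxzxzzx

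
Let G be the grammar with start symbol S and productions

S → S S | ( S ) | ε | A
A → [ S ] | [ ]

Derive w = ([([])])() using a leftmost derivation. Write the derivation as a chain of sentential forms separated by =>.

S => SS   [S → S S]
SS => (S)S   [S → ( S )]
(S)S => (A)S   [S → A]
(A)S => ([S])S   [A → [ S ]]
([S])S => ([(S)])S   [S → ( S )]
([(S)])S => ([(A)])S   [S → A]
([(A)])S => ([([])])S   [A → [ ]]
([([])])S => ([([])])(S)   [S → ( S )]
([([])])(S) => ([([])])()   [S → ε]

S => SS => (S)S => (A)S => ([S])S => ([(S)])S => ([(A)])S => ([([])])S => ([([])])(S) => ([([])])()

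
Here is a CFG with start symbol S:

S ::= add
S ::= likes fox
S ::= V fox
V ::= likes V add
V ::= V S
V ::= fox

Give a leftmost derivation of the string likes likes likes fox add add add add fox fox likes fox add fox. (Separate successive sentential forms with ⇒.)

S ⇒ V fox ⇒ likes V add fox ⇒ likes V S add fox ⇒ likes V S S add fox ⇒ likes likes V add S S add fox ⇒ likes likes V S add S S add fox ⇒ likes likes V S S add S S add fox ⇒ likes likes likes V add S S add S S add fox ⇒ likes likes likes fox add S S add S S add fox ⇒ likes likes likes fox add add S add S S add fox ⇒ likes likes likes fox add add add add S S add fox ⇒ likes likes likes fox add add add add V fox S add fox ⇒ likes likes likes fox add add add add fox fox S add fox ⇒ likes likes likes fox add add add add fox fox likes fox add fox

S ⇒ V fox   [S ::= V fox]
V fox ⇒ likes V add fox   [V ::= likes V add]
likes V add fox ⇒ likes V S add fox   [V ::= V S]
likes V S add fox ⇒ likes V S S add fox   [V ::= V S]
likes V S S add fox ⇒ likes likes V add S S add fox   [V ::= likes V add]
likes likes V add S S add fox ⇒ likes likes V S add S S add fox   [V ::= V S]
likes likes V S add S S add fox ⇒ likes likes V S S add S S add fox   [V ::= V S]
likes likes V S S add S S add fox ⇒ likes likes likes V add S S add S S add fox   [V ::= likes V add]
likes likes likes V add S S add S S add fox ⇒ likes likes likes fox add S S add S S add fox   [V ::= fox]
likes likes likes fox add S S add S S add fox ⇒ likes likes likes fox add add S add S S add fox   [S ::= add]
likes likes likes fox add add S add S S add fox ⇒ likes likes likes fox add add add add S S add fox   [S ::= add]
likes likes likes fox add add add add S S add fox ⇒ likes likes likes fox add add add add V fox S add fox   [S ::= V fox]
likes likes likes fox add add add add V fox S add fox ⇒ likes likes likes fox add add add add fox fox S add fox   [V ::= fox]
likes likes likes fox add add add add fox fox S add fox ⇒ likes likes likes fox add add add add fox fox likes fox add fox   [S ::= likes fox]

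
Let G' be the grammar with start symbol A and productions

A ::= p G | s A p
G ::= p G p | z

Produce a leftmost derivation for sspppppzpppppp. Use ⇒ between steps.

A ⇒ sAp   [A ::= s A p]
sAp ⇒ ssApp   [A ::= s A p]
ssApp ⇒ sspGpp   [A ::= p G]
sspGpp ⇒ ssppGppp   [G ::= p G p]
ssppGppp ⇒ sspppGpppp   [G ::= p G p]
sspppGpppp ⇒ ssppppGppppp   [G ::= p G p]
ssppppGppppp ⇒ sspppppGpppppp   [G ::= p G p]
sspppppGpppppp ⇒ sspppppzpppppp   [G ::= z]

A ⇒ sAp ⇒ ssApp ⇒ sspGpp ⇒ ssppGppp ⇒ sspppGpppp ⇒ ssppppGppppp ⇒ sspppppGpppppp ⇒ sspppppzpppppp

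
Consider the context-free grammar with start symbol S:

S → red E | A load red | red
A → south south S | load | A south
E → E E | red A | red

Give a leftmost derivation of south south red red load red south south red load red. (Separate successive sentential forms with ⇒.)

S ⇒ A load red ⇒ south south S load red ⇒ south south red E load red ⇒ south south red E E load red ⇒ south south red red A E load red ⇒ south south red red load E load red ⇒ south south red red load red A load red ⇒ south south red red load red south south S load red ⇒ south south red red load red south south red load red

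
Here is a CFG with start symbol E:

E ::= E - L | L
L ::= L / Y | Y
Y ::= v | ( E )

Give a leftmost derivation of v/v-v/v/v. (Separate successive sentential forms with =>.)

E => E-L => L-L => L/Y-L => Y/Y-L => v/Y-L => v/v-L => v/v-L/Y => v/v-L/Y/Y => v/v-Y/Y/Y => v/v-v/Y/Y => v/v-v/v/Y => v/v-v/v/v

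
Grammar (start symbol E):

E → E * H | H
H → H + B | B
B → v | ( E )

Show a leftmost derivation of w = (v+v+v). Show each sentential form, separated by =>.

E => H   [E → H]
H => B   [H → B]
B => (E)   [B → ( E )]
(E) => (H)   [E → H]
(H) => (H+B)   [H → H + B]
(H+B) => (H+B+B)   [H → H + B]
(H+B+B) => (B+B+B)   [H → B]
(B+B+B) => (v+B+B)   [B → v]
(v+B+B) => (v+v+B)   [B → v]
(v+v+B) => (v+v+v)   [B → v]

E => H => B => (E) => (H) => (H+B) => (H+B+B) => (B+B+B) => (v+B+B) => (v+v+B) => (v+v+v)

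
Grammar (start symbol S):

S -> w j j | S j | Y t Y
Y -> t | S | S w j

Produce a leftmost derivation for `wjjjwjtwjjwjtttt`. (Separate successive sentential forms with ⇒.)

S ⇒ YtY   [S -> Y t Y]
YtY ⇒ StY   [Y -> S]
StY ⇒ YtYtY   [S -> Y t Y]
YtYtY ⇒ SwjtYtY   [Y -> S w j]
SwjtYtY ⇒ YtYwjtYtY   [S -> Y t Y]
YtYwjtYtY ⇒ SwjtYwjtYtY   [Y -> S w j]
SwjtYwjtYtY ⇒ SjwjtYwjtYtY   [S -> S j]
SjwjtYwjtYtY ⇒ wjjjwjtYwjtYtY   [S -> w j j]
wjjjwjtYwjtYtY ⇒ wjjjwjtSwjtYtY   [Y -> S]
wjjjwjtSwjtYtY ⇒ wjjjwjtwjjwjtYtY   [S -> w j j]
wjjjwjtwjjwjtYtY ⇒ wjjjwjtwjjwjtttY   [Y -> t]
wjjjwjtwjjwjtttY ⇒ wjjjwjtwjjwjtttt   [Y -> t]

S⇒YtY⇒StY⇒YtYtY⇒SwjtYtY⇒YtYwjtYtY⇒SwjtYwjtYtY⇒SjwjtYwjtYtY⇒wjjjwjtYwjtYtY⇒wjjjwjtSwjtYtY⇒wjjjwjtwjjwjtYtY⇒wjjjwjtwjjwjtttY⇒wjjjwjtwjjwjtttt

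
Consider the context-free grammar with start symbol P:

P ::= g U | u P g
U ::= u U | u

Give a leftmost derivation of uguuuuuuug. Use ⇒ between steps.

P ⇒ uPg ⇒ ugUg ⇒ uguUg ⇒ uguuUg ⇒ uguuuUg ⇒ uguuuuUg ⇒ uguuuuuUg ⇒ uguuuuuuUg ⇒ uguuuuuuug

P ⇒ uPg   [P ::= u P g]
uPg ⇒ ugUg   [P ::= g U]
ugUg ⇒ uguUg   [U ::= u U]
uguUg ⇒ uguuUg   [U ::= u U]
uguuUg ⇒ uguuuUg   [U ::= u U]
uguuuUg ⇒ uguuuuUg   [U ::= u U]
uguuuuUg ⇒ uguuuuuUg   [U ::= u U]
uguuuuuUg ⇒ uguuuuuuUg   [U ::= u U]
uguuuuuuUg ⇒ uguuuuuuug   [U ::= u]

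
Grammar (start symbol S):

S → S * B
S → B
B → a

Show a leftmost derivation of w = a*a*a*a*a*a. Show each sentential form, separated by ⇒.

S⇒S*B⇒S*B*B⇒S*B*B*B⇒S*B*B*B*B⇒S*B*B*B*B*B⇒B*B*B*B*B*B⇒a*B*B*B*B*B⇒a*a*B*B*B*B⇒a*a*a*B*B*B⇒a*a*a*a*B*B⇒a*a*a*a*a*B⇒a*a*a*a*a*a

S ⇒ S*B   [S → S * B]
S*B ⇒ S*B*B   [S → S * B]
S*B*B ⇒ S*B*B*B   [S → S * B]
S*B*B*B ⇒ S*B*B*B*B   [S → S * B]
S*B*B*B*B ⇒ S*B*B*B*B*B   [S → S * B]
S*B*B*B*B*B ⇒ B*B*B*B*B*B   [S → B]
B*B*B*B*B*B ⇒ a*B*B*B*B*B   [B → a]
a*B*B*B*B*B ⇒ a*a*B*B*B*B   [B → a]
a*a*B*B*B*B ⇒ a*a*a*B*B*B   [B → a]
a*a*a*B*B*B ⇒ a*a*a*a*B*B   [B → a]
a*a*a*a*B*B ⇒ a*a*a*a*a*B   [B → a]
a*a*a*a*a*B ⇒ a*a*a*a*a*a   [B → a]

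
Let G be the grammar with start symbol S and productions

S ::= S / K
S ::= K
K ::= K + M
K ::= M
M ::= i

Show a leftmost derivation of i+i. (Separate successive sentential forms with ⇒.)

S ⇒ K   [S ::= K]
K ⇒ K+M   [K ::= K + M]
K+M ⇒ M+M   [K ::= M]
M+M ⇒ i+M   [M ::= i]
i+M ⇒ i+i   [M ::= i]

S ⇒ K ⇒ K+M ⇒ M+M ⇒ i+M ⇒ i+i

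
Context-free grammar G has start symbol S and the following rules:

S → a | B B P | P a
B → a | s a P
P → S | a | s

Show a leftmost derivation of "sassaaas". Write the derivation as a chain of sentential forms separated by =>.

S=>BBP=>saPBP=>sasBP=>sassaPP=>sassaSP=>sassaPaP=>sassaaaP=>sassaaas

S => BBP   [S → B B P]
BBP => saPBP   [B → s a P]
saPBP => sasBP   [P → s]
sasBP => sassaPP   [B → s a P]
sassaPP => sassaSP   [P → S]
sassaSP => sassaPaP   [S → P a]
sassaPaP => sassaaaP   [P → a]
sassaaaP => sassaaas   [P → s]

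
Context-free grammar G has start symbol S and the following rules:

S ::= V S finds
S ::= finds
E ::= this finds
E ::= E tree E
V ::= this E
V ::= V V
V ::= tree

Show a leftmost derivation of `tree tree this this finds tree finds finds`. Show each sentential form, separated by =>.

S => V S finds   [S ::= V S finds]
V S finds => V V S finds   [V ::= V V]
V V S finds => V V V S finds   [V ::= V V]
V V V S finds => tree V V S finds   [V ::= tree]
tree V V S finds => tree tree V S finds   [V ::= tree]
tree tree V S finds => tree tree V V S finds   [V ::= V V]
tree tree V V S finds => tree tree this E V S finds   [V ::= this E]
tree tree this E V S finds => tree tree this this finds V S finds   [E ::= this finds]
tree tree this this finds V S finds => tree tree this this finds tree S finds   [V ::= tree]
tree tree this this finds tree S finds => tree tree this this finds tree finds finds   [S ::= finds]

S => V S finds => V V S finds => V V V S finds => tree V V S finds => tree tree V S finds => tree tree V V S finds => tree tree this E V S finds => tree tree this this finds V S finds => tree tree this this finds tree S finds => tree tree this this finds tree finds finds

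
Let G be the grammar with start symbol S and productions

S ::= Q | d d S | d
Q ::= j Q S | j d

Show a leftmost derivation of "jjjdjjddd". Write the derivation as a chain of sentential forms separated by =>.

S => Q => jQS => jjQSS => jjjdSS => jjjdQS => jjjdjQSS => jjjdjjdSS => jjjdjjddS => jjjdjjddd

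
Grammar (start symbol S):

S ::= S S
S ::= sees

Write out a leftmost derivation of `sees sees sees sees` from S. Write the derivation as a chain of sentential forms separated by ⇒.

S ⇒ S S ⇒ sees S ⇒ sees S S ⇒ sees sees S ⇒ sees sees S S ⇒ sees sees sees S ⇒ sees sees sees sees

S ⇒ S S   [S ::= S S]
S S ⇒ sees S   [S ::= sees]
sees S ⇒ sees S S   [S ::= S S]
sees S S ⇒ sees sees S   [S ::= sees]
sees sees S ⇒ sees sees S S   [S ::= S S]
sees sees S S ⇒ sees sees sees S   [S ::= sees]
sees sees sees S ⇒ sees sees sees sees   [S ::= sees]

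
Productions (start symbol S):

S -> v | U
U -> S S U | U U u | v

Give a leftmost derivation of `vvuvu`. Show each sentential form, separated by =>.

S => U => UUu => UUuUu => vUuUu => vvuUu => vvuvu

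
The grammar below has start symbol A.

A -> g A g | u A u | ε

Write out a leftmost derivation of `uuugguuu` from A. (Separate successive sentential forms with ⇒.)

A ⇒ uAu ⇒ uuAuu ⇒ uuuAuuu ⇒ uuugAguuu ⇒ uuugguuu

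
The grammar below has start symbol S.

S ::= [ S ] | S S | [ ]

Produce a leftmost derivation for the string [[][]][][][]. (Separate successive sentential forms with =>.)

S => SS   [S ::= S S]
SS => SSS   [S ::= S S]
SSS => SSSS   [S ::= S S]
SSSS => [S]SSS   [S ::= [ S ]]
[S]SSS => [SS]SSS   [S ::= S S]
[SS]SSS => [[]S]SSS   [S ::= [ ]]
[[]S]SSS => [[][]]SSS   [S ::= [ ]]
[[][]]SSS => [[][]][]SS   [S ::= [ ]]
[[][]][]SS => [[][]][][]S   [S ::= [ ]]
[[][]][][]S => [[][]][][][]   [S ::= [ ]]

S => SS => SSS => SSSS => [S]SSS => [SS]SSS => [[]S]SSS => [[][]]SSS => [[][]][]SS => [[][]][][]S => [[][]][][][]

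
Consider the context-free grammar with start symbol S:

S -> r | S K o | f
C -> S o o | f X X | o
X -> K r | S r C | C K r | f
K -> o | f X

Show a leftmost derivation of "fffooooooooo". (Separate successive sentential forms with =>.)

S => SKo   [S -> S K o]
SKo => SKoKo   [S -> S K o]
SKoKo => SKoKoKo   [S -> S K o]
SKoKoKo => SKoKoKoKo   [S -> S K o]
SKoKoKoKo => SKoKoKoKoKo   [S -> S K o]
SKoKoKoKoKo => fKoKoKoKoKo   [S -> f]
fKoKoKoKoKo => ffXoKoKoKoKo   [K -> f X]
ffXoKoKoKoKo => fffoKoKoKoKo   [X -> f]
fffoKoKoKoKo => fffoooKoKoKo   [K -> o]
fffoooKoKoKo => fffoooooKoKo   [K -> o]
fffoooooKoKo => fffoooooooKo   [K -> o]
fffoooooooKo => fffooooooooo   [K -> o]

S => SKo => SKoKo => SKoKoKo => SKoKoKoKo => SKoKoKoKoKo => fKoKoKoKoKo => ffXoKoKoKoKo => fffoKoKoKoKo => fffoooKoKoKo => fffoooooKoKo => fffoooooooKo => fffooooooooo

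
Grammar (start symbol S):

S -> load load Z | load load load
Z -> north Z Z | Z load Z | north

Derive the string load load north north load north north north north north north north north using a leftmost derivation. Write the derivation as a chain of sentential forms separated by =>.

S => load load Z => load load north Z Z => load load north Z load Z Z => load load north north load Z Z => load load north north load north Z Z Z => load load north north load north north Z Z Z Z => load load north north load north north north Z Z Z Z Z => load load north north load north north north north Z Z Z Z => load load north north load north north north north north Z Z Z => load load north north load north north north north north north Z Z => load load north north load north north north north north north north Z => load load north north load north north north north north north north north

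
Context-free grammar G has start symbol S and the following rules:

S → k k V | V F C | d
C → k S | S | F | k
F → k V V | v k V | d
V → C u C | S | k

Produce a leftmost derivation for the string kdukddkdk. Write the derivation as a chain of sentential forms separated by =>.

S=>VFC=>CuCFC=>kSuCFC=>kduCFC=>kdukSFC=>kdukVFCFC=>kdukSFCFC=>kdukdFCFC=>kdukddCFC=>kdukddkFC=>kdukddkdC=>kdukddkdk

S => VFC   [S → V F C]
VFC => CuCFC   [V → C u C]
CuCFC => kSuCFC   [C → k S]
kSuCFC => kduCFC   [S → d]
kduCFC => kdukSFC   [C → k S]
kdukSFC => kdukVFCFC   [S → V F C]
kdukVFCFC => kdukSFCFC   [V → S]
kdukSFCFC => kdukdFCFC   [S → d]
kdukdFCFC => kdukddCFC   [F → d]
kdukddCFC => kdukddkFC   [C → k]
kdukddkFC => kdukddkdC   [F → d]
kdukddkdC => kdukddkdk   [C → k]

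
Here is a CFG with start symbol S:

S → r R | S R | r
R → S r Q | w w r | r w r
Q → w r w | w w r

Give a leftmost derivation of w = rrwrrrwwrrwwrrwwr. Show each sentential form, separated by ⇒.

S ⇒ SR   [S → S R]
SR ⇒ rRR   [S → r R]
rRR ⇒ rrwrR   [R → r w r]
rrwrR ⇒ rrwrSrQ   [R → S r Q]
rrwrSrQ ⇒ rrwrrRrQ   [S → r R]
rrwrrRrQ ⇒ rrwrrSrQrQ   [R → S r Q]
rrwrrSrQrQ ⇒ rrwrrSRrQrQ   [S → S R]
rrwrrSRrQrQ ⇒ rrwrrrRrQrQ   [S → r]
rrwrrrRrQrQ ⇒ rrwrrrwwrrQrQ   [R → w w r]
rrwrrrwwrrQrQ ⇒ rrwrrrwwrrwwrrQ   [Q → w w r]
rrwrrrwwrrwwrrQ ⇒ rrwrrrwwrrwwrrwwr   [Q → w w r]

S ⇒ SR ⇒ rRR ⇒ rrwrR ⇒ rrwrSrQ ⇒ rrwrrRrQ ⇒ rrwrrSrQrQ ⇒ rrwrrSRrQrQ ⇒ rrwrrrRrQrQ ⇒ rrwrrrwwrrQrQ ⇒ rrwrrrwwrrwwrrQ ⇒ rrwrrrwwrrwwrrwwr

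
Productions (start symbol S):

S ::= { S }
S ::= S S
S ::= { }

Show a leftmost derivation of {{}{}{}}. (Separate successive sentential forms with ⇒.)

S ⇒ {S} ⇒ {SS} ⇒ {SSS} ⇒ {{}SS} ⇒ {{}{}S} ⇒ {{}{}{}}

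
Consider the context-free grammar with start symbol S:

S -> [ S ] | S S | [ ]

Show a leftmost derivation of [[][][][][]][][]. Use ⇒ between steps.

S⇒SS⇒SSS⇒[S]SS⇒[SS]SS⇒[SSS]SS⇒[SSSS]SS⇒[SSSSS]SS⇒[[]SSSS]SS⇒[[][]SSS]SS⇒[[][][]SS]SS⇒[[][][][]S]SS⇒[[][][][][]]SS⇒[[][][][][]][]S⇒[[][][][][]][][]

S ⇒ SS   [S -> S S]
SS ⇒ SSS   [S -> S S]
SSS ⇒ [S]SS   [S -> [ S ]]
[S]SS ⇒ [SS]SS   [S -> S S]
[SS]SS ⇒ [SSS]SS   [S -> S S]
[SSS]SS ⇒ [SSSS]SS   [S -> S S]
[SSSS]SS ⇒ [SSSSS]SS   [S -> S S]
[SSSSS]SS ⇒ [[]SSSS]SS   [S -> [ ]]
[[]SSSS]SS ⇒ [[][]SSS]SS   [S -> [ ]]
[[][]SSS]SS ⇒ [[][][]SS]SS   [S -> [ ]]
[[][][]SS]SS ⇒ [[][][][]S]SS   [S -> [ ]]
[[][][][]S]SS ⇒ [[][][][][]]SS   [S -> [ ]]
[[][][][][]]SS ⇒ [[][][][][]][]S   [S -> [ ]]
[[][][][][]][]S ⇒ [[][][][][]][][]   [S -> [ ]]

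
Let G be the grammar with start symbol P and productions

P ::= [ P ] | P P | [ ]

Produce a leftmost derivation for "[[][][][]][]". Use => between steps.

P => PP   [P ::= P P]
PP => [P]P   [P ::= [ P ]]
[P]P => [PP]P   [P ::= P P]
[PP]P => [PPP]P   [P ::= P P]
[PPP]P => [PPPP]P   [P ::= P P]
[PPPP]P => [[]PPP]P   [P ::= [ ]]
[[]PPP]P => [[][]PP]P   [P ::= [ ]]
[[][]PP]P => [[][][]P]P   [P ::= [ ]]
[[][][]P]P => [[][][][]]P   [P ::= [ ]]
[[][][][]]P => [[][][][]][]   [P ::= [ ]]

P=>PP=>[P]P=>[PP]P=>[PPP]P=>[PPPP]P=>[[]PPP]P=>[[][]PP]P=>[[][][]P]P=>[[][][][]]P=>[[][][][]][]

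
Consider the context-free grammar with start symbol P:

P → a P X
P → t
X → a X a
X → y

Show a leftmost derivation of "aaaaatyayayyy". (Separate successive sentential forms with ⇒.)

P ⇒ aPX ⇒ aaPXX ⇒ aaaPXXX ⇒ aaaaPXXXX ⇒ aaaaaPXXXXX ⇒ aaaaatXXXXX ⇒ aaaaatyXXXX ⇒ aaaaatyaXaXXX ⇒ aaaaatyayaXXX ⇒ aaaaatyayayXX ⇒ aaaaatyayayyX ⇒ aaaaatyayayyy

P ⇒ aPX   [P → a P X]
aPX ⇒ aaPXX   [P → a P X]
aaPXX ⇒ aaaPXXX   [P → a P X]
aaaPXXX ⇒ aaaaPXXXX   [P → a P X]
aaaaPXXXX ⇒ aaaaaPXXXXX   [P → a P X]
aaaaaPXXXXX ⇒ aaaaatXXXXX   [P → t]
aaaaatXXXXX ⇒ aaaaatyXXXX   [X → y]
aaaaatyXXXX ⇒ aaaaatyaXaXXX   [X → a X a]
aaaaatyaXaXXX ⇒ aaaaatyayaXXX   [X → y]
aaaaatyayaXXX ⇒ aaaaatyayayXX   [X → y]
aaaaatyayayXX ⇒ aaaaatyayayyX   [X → y]
aaaaatyayayyX ⇒ aaaaatyayayyy   [X → y]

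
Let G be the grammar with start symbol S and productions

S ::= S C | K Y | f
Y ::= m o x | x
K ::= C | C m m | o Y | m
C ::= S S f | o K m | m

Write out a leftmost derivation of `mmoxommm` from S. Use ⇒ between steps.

S⇒SC⇒SCC⇒KYCC⇒mYCC⇒mmoxCC⇒mmoxoKmC⇒mmoxommC⇒mmoxommm

S ⇒ SC   [S ::= S C]
SC ⇒ SCC   [S ::= S C]
SCC ⇒ KYCC   [S ::= K Y]
KYCC ⇒ mYCC   [K ::= m]
mYCC ⇒ mmoxCC   [Y ::= m o x]
mmoxCC ⇒ mmoxoKmC   [C ::= o K m]
mmoxoKmC ⇒ mmoxommC   [K ::= m]
mmoxommC ⇒ mmoxommm   [C ::= m]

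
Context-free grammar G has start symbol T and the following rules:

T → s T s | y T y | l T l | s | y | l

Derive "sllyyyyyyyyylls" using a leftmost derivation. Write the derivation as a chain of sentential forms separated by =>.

T => sTs   [T → s T s]
sTs => slTls   [T → l T l]
slTls => sllTlls   [T → l T l]
sllTlls => sllyTylls   [T → y T y]
sllyTylls => sllyyTyylls   [T → y T y]
sllyyTyylls => sllyyyTyyylls   [T → y T y]
sllyyyTyyylls => sllyyyyTyyyylls   [T → y T y]
sllyyyyTyyyylls => sllyyyyyyyyylls   [T → y]

T => sTs => slTls => sllTlls => sllyTylls => sllyyTyylls => sllyyyTyyylls => sllyyyyTyyyylls => sllyyyyyyyyylls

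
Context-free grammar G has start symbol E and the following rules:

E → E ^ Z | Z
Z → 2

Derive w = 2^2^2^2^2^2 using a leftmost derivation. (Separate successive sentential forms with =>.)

E => E^Z => E^Z^Z => E^Z^Z^Z => E^Z^Z^Z^Z => E^Z^Z^Z^Z^Z => Z^Z^Z^Z^Z^Z => 2^Z^Z^Z^Z^Z => 2^2^Z^Z^Z^Z => 2^2^2^Z^Z^Z => 2^2^2^2^Z^Z => 2^2^2^2^2^Z => 2^2^2^2^2^2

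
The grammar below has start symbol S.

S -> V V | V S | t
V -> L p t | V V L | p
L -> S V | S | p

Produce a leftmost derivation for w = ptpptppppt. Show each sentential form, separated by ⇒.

S ⇒ VS   [S -> V S]
VS ⇒ VVLS   [V -> V V L]
VVLS ⇒ VVLVLS   [V -> V V L]
VVLVLS ⇒ LptVLVLS   [V -> L p t]
LptVLVLS ⇒ SVptVLVLS   [L -> S V]
SVptVLVLS ⇒ VSVptVLVLS   [S -> V S]
VSVptVLVLS ⇒ pSVptVLVLS   [V -> p]
pSVptVLVLS ⇒ ptVptVLVLS   [S -> t]
ptVptVLVLS ⇒ ptpptVLVLS   [V -> p]
ptpptVLVLS ⇒ ptpptpLVLS   [V -> p]
ptpptpLVLS ⇒ ptpptppVLS   [L -> p]
ptpptppVLS ⇒ ptpptpppLS   [V -> p]
ptpptpppLS ⇒ ptpptppppS   [L -> p]
ptpptppppS ⇒ ptpptppppt   [S -> t]

S⇒VS⇒VVLS⇒VVLVLS⇒LptVLVLS⇒SVptVLVLS⇒VSVptVLVLS⇒pSVptVLVLS⇒ptVptVLVLS⇒ptpptVLVLS⇒ptpptpLVLS⇒ptpptppVLS⇒ptpptpppLS⇒ptpptppppS⇒ptpptppppt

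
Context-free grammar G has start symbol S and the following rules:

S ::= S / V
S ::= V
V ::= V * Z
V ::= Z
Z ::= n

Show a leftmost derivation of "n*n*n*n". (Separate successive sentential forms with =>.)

S => V => V*Z => V*Z*Z => V*Z*Z*Z => Z*Z*Z*Z => n*Z*Z*Z => n*n*Z*Z => n*n*n*Z => n*n*n*n

S => V   [S ::= V]
V => V*Z   [V ::= V * Z]
V*Z => V*Z*Z   [V ::= V * Z]
V*Z*Z => V*Z*Z*Z   [V ::= V * Z]
V*Z*Z*Z => Z*Z*Z*Z   [V ::= Z]
Z*Z*Z*Z => n*Z*Z*Z   [Z ::= n]
n*Z*Z*Z => n*n*Z*Z   [Z ::= n]
n*n*Z*Z => n*n*n*Z   [Z ::= n]
n*n*n*Z => n*n*n*n   [Z ::= n]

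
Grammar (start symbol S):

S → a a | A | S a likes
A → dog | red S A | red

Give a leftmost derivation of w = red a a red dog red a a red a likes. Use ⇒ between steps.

S ⇒ S a likes ⇒ A a likes ⇒ red S A a likes ⇒ red a a A a likes ⇒ red a a red S A a likes ⇒ red a a red A A a likes ⇒ red a a red dog A a likes ⇒ red a a red dog red S A a likes ⇒ red a a red dog red a a A a likes ⇒ red a a red dog red a a red a likes

S ⇒ S a likes   [S → S a likes]
S a likes ⇒ A a likes   [S → A]
A a likes ⇒ red S A a likes   [A → red S A]
red S A a likes ⇒ red a a A a likes   [S → a a]
red a a A a likes ⇒ red a a red S A a likes   [A → red S A]
red a a red S A a likes ⇒ red a a red A A a likes   [S → A]
red a a red A A a likes ⇒ red a a red dog A a likes   [A → dog]
red a a red dog A a likes ⇒ red a a red dog red S A a likes   [A → red S A]
red a a red dog red S A a likes ⇒ red a a red dog red a a A a likes   [S → a a]
red a a red dog red a a A a likes ⇒ red a a red dog red a a red a likes   [A → red]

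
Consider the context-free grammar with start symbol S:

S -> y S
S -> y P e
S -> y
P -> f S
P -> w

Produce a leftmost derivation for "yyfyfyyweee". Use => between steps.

S => yS => yyPe => yyfSe => yyfyPee => yyfyfSee => yyfyfySee => yyfyfyyPeee => yyfyfyyweee

S => yS   [S -> y S]
yS => yyPe   [S -> y P e]
yyPe => yyfSe   [P -> f S]
yyfSe => yyfyPee   [S -> y P e]
yyfyPee => yyfyfSee   [P -> f S]
yyfyfSee => yyfyfySee   [S -> y S]
yyfyfySee => yyfyfyyPeee   [S -> y P e]
yyfyfyyPeee => yyfyfyyweee   [P -> w]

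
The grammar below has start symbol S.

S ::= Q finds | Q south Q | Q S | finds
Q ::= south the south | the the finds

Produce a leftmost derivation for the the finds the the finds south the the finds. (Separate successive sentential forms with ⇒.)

S ⇒ Q S ⇒ the the finds S ⇒ the the finds Q south Q ⇒ the the finds the the finds south Q ⇒ the the finds the the finds south the the finds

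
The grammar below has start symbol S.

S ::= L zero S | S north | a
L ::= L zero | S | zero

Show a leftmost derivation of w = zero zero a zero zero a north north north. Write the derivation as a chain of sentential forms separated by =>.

S => S north   [S ::= S north]
S north => S north north   [S ::= S north]
S north north => L zero S north north   [S ::= L zero S]
L zero S north north => zero zero S north north   [L ::= zero]
zero zero S north north => zero zero L zero S north north   [S ::= L zero S]
zero zero L zero S north north => zero zero L zero zero S north north   [L ::= L zero]
zero zero L zero zero S north north => zero zero S zero zero S north north   [L ::= S]
zero zero S zero zero S north north => zero zero a zero zero S north north   [S ::= a]
zero zero a zero zero S north north => zero zero a zero zero S north north north   [S ::= S north]
zero zero a zero zero S north north north => zero zero a zero zero a north north north   [S ::= a]

S => S north => S north north => L zero S north north => zero zero S north north => zero zero L zero S north north => zero zero L zero zero S north north => zero zero S zero zero S north north => zero zero a zero zero S north north => zero zero a zero zero S north north north => zero zero a zero zero a north north north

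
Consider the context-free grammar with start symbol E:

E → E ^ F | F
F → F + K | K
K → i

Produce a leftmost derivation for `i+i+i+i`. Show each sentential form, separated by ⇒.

E ⇒ F ⇒ F+K ⇒ F+K+K ⇒ F+K+K+K ⇒ K+K+K+K ⇒ i+K+K+K ⇒ i+i+K+K ⇒ i+i+i+K ⇒ i+i+i+i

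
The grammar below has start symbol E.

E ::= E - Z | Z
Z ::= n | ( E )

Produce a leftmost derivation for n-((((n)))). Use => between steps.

E => E-Z => Z-Z => n-Z => n-(E) => n-(Z) => n-((E)) => n-((Z)) => n-(((E))) => n-(((Z))) => n-((((E)))) => n-((((Z)))) => n-((((n))))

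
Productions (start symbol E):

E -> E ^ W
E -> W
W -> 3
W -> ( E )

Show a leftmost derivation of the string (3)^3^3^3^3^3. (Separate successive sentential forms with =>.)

E => E^W   [E -> E ^ W]
E^W => E^W^W   [E -> E ^ W]
E^W^W => E^W^W^W   [E -> E ^ W]
E^W^W^W => E^W^W^W^W   [E -> E ^ W]
E^W^W^W^W => E^W^W^W^W^W   [E -> E ^ W]
E^W^W^W^W^W => W^W^W^W^W^W   [E -> W]
W^W^W^W^W^W => (E)^W^W^W^W^W   [W -> ( E )]
(E)^W^W^W^W^W => (W)^W^W^W^W^W   [E -> W]
(W)^W^W^W^W^W => (3)^W^W^W^W^W   [W -> 3]
(3)^W^W^W^W^W => (3)^3^W^W^W^W   [W -> 3]
(3)^3^W^W^W^W => (3)^3^3^W^W^W   [W -> 3]
(3)^3^3^W^W^W => (3)^3^3^3^W^W   [W -> 3]
(3)^3^3^3^W^W => (3)^3^3^3^3^W   [W -> 3]
(3)^3^3^3^3^W => (3)^3^3^3^3^3   [W -> 3]

E => E^W => E^W^W => E^W^W^W => E^W^W^W^W => E^W^W^W^W^W => W^W^W^W^W^W => (E)^W^W^W^W^W => (W)^W^W^W^W^W => (3)^W^W^W^W^W => (3)^3^W^W^W^W => (3)^3^3^W^W^W => (3)^3^3^3^W^W => (3)^3^3^3^3^W => (3)^3^3^3^3^3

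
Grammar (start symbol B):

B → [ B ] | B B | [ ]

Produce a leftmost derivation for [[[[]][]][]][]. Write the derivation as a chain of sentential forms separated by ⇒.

B ⇒ BB ⇒ [B]B ⇒ [BB]B ⇒ [[B]B]B ⇒ [[BB]B]B ⇒ [[[B]B]B]B ⇒ [[[[]]B]B]B ⇒ [[[[]][]]B]B ⇒ [[[[]][]][]]B ⇒ [[[[]][]][]][]

B ⇒ BB   [B → B B]
BB ⇒ [B]B   [B → [ B ]]
[B]B ⇒ [BB]B   [B → B B]
[BB]B ⇒ [[B]B]B   [B → [ B ]]
[[B]B]B ⇒ [[BB]B]B   [B → B B]
[[BB]B]B ⇒ [[[B]B]B]B   [B → [ B ]]
[[[B]B]B]B ⇒ [[[[]]B]B]B   [B → [ ]]
[[[[]]B]B]B ⇒ [[[[]][]]B]B   [B → [ ]]
[[[[]][]]B]B ⇒ [[[[]][]][]]B   [B → [ ]]
[[[[]][]][]]B ⇒ [[[[]][]][]][]   [B → [ ]]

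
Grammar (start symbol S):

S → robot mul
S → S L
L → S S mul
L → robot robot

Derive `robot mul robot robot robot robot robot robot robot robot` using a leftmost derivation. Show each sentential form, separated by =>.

S => S L => S L L => S L L L => S L L L L => robot mul L L L L => robot mul robot robot L L L => robot mul robot robot robot robot L L => robot mul robot robot robot robot robot robot L => robot mul robot robot robot robot robot robot robot robot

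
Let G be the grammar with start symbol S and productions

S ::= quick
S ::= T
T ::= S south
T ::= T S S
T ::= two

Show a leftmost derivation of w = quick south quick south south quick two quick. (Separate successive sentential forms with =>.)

S => T   [S ::= T]
T => T S S   [T ::= T S S]
T S S => S south S S   [T ::= S south]
S south S S => quick south S S   [S ::= quick]
quick south S S => quick south T S   [S ::= T]
quick south T S => quick south T S S S   [T ::= T S S]
quick south T S S S => quick south S south S S S   [T ::= S south]
quick south S south S S S => quick south T south S S S   [S ::= T]
quick south T south S S S => quick south S south south S S S   [T ::= S south]
quick south S south south S S S => quick south quick south south S S S   [S ::= quick]
quick south quick south south S S S => quick south quick south south quick S S   [S ::= quick]
quick south quick south south quick S S => quick south quick south south quick T S   [S ::= T]
quick south quick south south quick T S => quick south quick south south quick two S   [T ::= two]
quick south quick south south quick two S => quick south quick south south quick two quick   [S ::= quick]

S => T => T S S => S south S S => quick south S S => quick south T S => quick south T S S S => quick south S south S S S => quick south T south S S S => quick south S south south S S S => quick south quick south south S S S => quick south quick south south quick S S => quick south quick south south quick T S => quick south quick south south quick two S => quick south quick south south quick two quick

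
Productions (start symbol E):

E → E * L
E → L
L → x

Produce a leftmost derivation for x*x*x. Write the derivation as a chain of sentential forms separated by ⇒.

E ⇒ E*L ⇒ E*L*L ⇒ L*L*L ⇒ x*L*L ⇒ x*x*L ⇒ x*x*x

E ⇒ E*L   [E → E * L]
E*L ⇒ E*L*L   [E → E * L]
E*L*L ⇒ L*L*L   [E → L]
L*L*L ⇒ x*L*L   [L → x]
x*L*L ⇒ x*x*L   [L → x]
x*x*L ⇒ x*x*x   [L → x]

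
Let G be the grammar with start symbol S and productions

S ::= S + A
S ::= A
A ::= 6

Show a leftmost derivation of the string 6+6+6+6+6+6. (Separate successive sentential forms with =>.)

S => S+A   [S ::= S + A]
S+A => S+A+A   [S ::= S + A]
S+A+A => S+A+A+A   [S ::= S + A]
S+A+A+A => S+A+A+A+A   [S ::= S + A]
S+A+A+A+A => S+A+A+A+A+A   [S ::= S + A]
S+A+A+A+A+A => A+A+A+A+A+A   [S ::= A]
A+A+A+A+A+A => 6+A+A+A+A+A   [A ::= 6]
6+A+A+A+A+A => 6+6+A+A+A+A   [A ::= 6]
6+6+A+A+A+A => 6+6+6+A+A+A   [A ::= 6]
6+6+6+A+A+A => 6+6+6+6+A+A   [A ::= 6]
6+6+6+6+A+A => 6+6+6+6+6+A   [A ::= 6]
6+6+6+6+6+A => 6+6+6+6+6+6   [A ::= 6]

S => S+A => S+A+A => S+A+A+A => S+A+A+A+A => S+A+A+A+A+A => A+A+A+A+A+A => 6+A+A+A+A+A => 6+6+A+A+A+A => 6+6+6+A+A+A => 6+6+6+6+A+A => 6+6+6+6+6+A => 6+6+6+6+6+6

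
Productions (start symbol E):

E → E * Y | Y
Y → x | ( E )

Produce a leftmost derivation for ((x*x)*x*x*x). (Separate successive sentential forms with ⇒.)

E ⇒ Y   [E → Y]
Y ⇒ (E)   [Y → ( E )]
(E) ⇒ (E*Y)   [E → E * Y]
(E*Y) ⇒ (E*Y*Y)   [E → E * Y]
(E*Y*Y) ⇒ (E*Y*Y*Y)   [E → E * Y]
(E*Y*Y*Y) ⇒ (Y*Y*Y*Y)   [E → Y]
(Y*Y*Y*Y) ⇒ ((E)*Y*Y*Y)   [Y → ( E )]
((E)*Y*Y*Y) ⇒ ((E*Y)*Y*Y*Y)   [E → E * Y]
((E*Y)*Y*Y*Y) ⇒ ((Y*Y)*Y*Y*Y)   [E → Y]
((Y*Y)*Y*Y*Y) ⇒ ((x*Y)*Y*Y*Y)   [Y → x]
((x*Y)*Y*Y*Y) ⇒ ((x*x)*Y*Y*Y)   [Y → x]
((x*x)*Y*Y*Y) ⇒ ((x*x)*x*Y*Y)   [Y → x]
((x*x)*x*Y*Y) ⇒ ((x*x)*x*x*Y)   [Y → x]
((x*x)*x*x*Y) ⇒ ((x*x)*x*x*x)   [Y → x]

E⇒Y⇒(E)⇒(E*Y)⇒(E*Y*Y)⇒(E*Y*Y*Y)⇒(Y*Y*Y*Y)⇒((E)*Y*Y*Y)⇒((E*Y)*Y*Y*Y)⇒((Y*Y)*Y*Y*Y)⇒((x*Y)*Y*Y*Y)⇒((x*x)*Y*Y*Y)⇒((x*x)*x*Y*Y)⇒((x*x)*x*x*Y)⇒((x*x)*x*x*x)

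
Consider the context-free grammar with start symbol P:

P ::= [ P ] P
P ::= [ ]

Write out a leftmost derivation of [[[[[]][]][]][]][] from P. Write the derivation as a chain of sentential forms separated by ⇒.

P ⇒ [P]P   [P ::= [ P ] P]
[P]P ⇒ [[P]P]P   [P ::= [ P ] P]
[[P]P]P ⇒ [[[P]P]P]P   [P ::= [ P ] P]
[[[P]P]P]P ⇒ [[[[P]P]P]P]P   [P ::= [ P ] P]
[[[[P]P]P]P]P ⇒ [[[[[]]P]P]P]P   [P ::= [ ]]
[[[[[]]P]P]P]P ⇒ [[[[[]][]]P]P]P   [P ::= [ ]]
[[[[[]][]]P]P]P ⇒ [[[[[]][]][]]P]P   [P ::= [ ]]
[[[[[]][]][]]P]P ⇒ [[[[[]][]][]][]]P   [P ::= [ ]]
[[[[[]][]][]][]]P ⇒ [[[[[]][]][]][]][]   [P ::= [ ]]

P⇒[P]P⇒[[P]P]P⇒[[[P]P]P]P⇒[[[[P]P]P]P]P⇒[[[[[]]P]P]P]P⇒[[[[[]][]]P]P]P⇒[[[[[]][]][]]P]P⇒[[[[[]][]][]][]]P⇒[[[[[]][]][]][]][]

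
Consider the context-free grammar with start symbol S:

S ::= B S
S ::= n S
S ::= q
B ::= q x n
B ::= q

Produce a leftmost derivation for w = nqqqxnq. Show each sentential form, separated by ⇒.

S ⇒ nS   [S ::= n S]
nS ⇒ nBS   [S ::= B S]
nBS ⇒ nqS   [B ::= q]
nqS ⇒ nqBS   [S ::= B S]
nqBS ⇒ nqqS   [B ::= q]
nqqS ⇒ nqqBS   [S ::= B S]
nqqBS ⇒ nqqqxnS   [B ::= q x n]
nqqqxnS ⇒ nqqqxnq   [S ::= q]

S ⇒ nS ⇒ nBS ⇒ nqS ⇒ nqBS ⇒ nqqS ⇒ nqqBS ⇒ nqqqxnS ⇒ nqqqxnq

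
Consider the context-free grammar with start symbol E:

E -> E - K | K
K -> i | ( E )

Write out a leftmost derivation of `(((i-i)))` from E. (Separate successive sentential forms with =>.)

E=>K=>(E)=>(K)=>((E))=>((K))=>(((E)))=>(((E-K)))=>(((K-K)))=>(((i-K)))=>(((i-i)))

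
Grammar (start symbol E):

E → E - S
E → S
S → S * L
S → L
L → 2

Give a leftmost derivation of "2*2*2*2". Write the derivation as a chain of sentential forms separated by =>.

E => S   [E → S]
S => S*L   [S → S * L]
S*L => S*L*L   [S → S * L]
S*L*L => S*L*L*L   [S → S * L]
S*L*L*L => L*L*L*L   [S → L]
L*L*L*L => 2*L*L*L   [L → 2]
2*L*L*L => 2*2*L*L   [L → 2]
2*2*L*L => 2*2*2*L   [L → 2]
2*2*2*L => 2*2*2*2   [L → 2]

E => S => S*L => S*L*L => S*L*L*L => L*L*L*L => 2*L*L*L => 2*2*L*L => 2*2*2*L => 2*2*2*2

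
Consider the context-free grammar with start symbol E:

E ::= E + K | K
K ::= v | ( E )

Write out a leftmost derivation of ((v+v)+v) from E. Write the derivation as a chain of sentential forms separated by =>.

E=>K=>(E)=>(E+K)=>(K+K)=>((E)+K)=>((E+K)+K)=>((K+K)+K)=>((v+K)+K)=>((v+v)+K)=>((v+v)+v)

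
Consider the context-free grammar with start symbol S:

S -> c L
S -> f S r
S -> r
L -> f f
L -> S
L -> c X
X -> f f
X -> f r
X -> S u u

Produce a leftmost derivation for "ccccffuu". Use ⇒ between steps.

S ⇒ cL   [S -> c L]
cL ⇒ ccX   [L -> c X]
ccX ⇒ ccSuu   [X -> S u u]
ccSuu ⇒ cccLuu   [S -> c L]
cccLuu ⇒ cccSuu   [L -> S]
cccSuu ⇒ ccccLuu   [S -> c L]
ccccLuu ⇒ ccccffuu   [L -> f f]

S⇒cL⇒ccX⇒ccSuu⇒cccLuu⇒cccSuu⇒ccccLuu⇒ccccffuu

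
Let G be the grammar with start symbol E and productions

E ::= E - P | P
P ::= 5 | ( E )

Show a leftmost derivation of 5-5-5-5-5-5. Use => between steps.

E => E-P => E-P-P => E-P-P-P => E-P-P-P-P => E-P-P-P-P-P => P-P-P-P-P-P => 5-P-P-P-P-P => 5-5-P-P-P-P => 5-5-5-P-P-P => 5-5-5-5-P-P => 5-5-5-5-5-P => 5-5-5-5-5-5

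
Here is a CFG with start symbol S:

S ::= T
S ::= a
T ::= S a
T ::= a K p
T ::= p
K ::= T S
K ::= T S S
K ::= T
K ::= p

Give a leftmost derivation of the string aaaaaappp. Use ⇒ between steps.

S ⇒ T ⇒ aKp ⇒ aTp ⇒ aaKpp ⇒ aaTpp ⇒ aaaKppp ⇒ aaaTSppp ⇒ aaaSaSppp ⇒ aaaaaSppp ⇒ aaaaaappp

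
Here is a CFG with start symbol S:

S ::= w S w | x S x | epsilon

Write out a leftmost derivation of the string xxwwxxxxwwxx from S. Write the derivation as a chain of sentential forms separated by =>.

S => xSx => xxSxx => xxwSwxx => xxwwSwwxx => xxwwxSxwwxx => xxwwxxSxxwwxx => xxwwxxxxwwxx

S => xSx   [S ::= x S x]
xSx => xxSxx   [S ::= x S x]
xxSxx => xxwSwxx   [S ::= w S w]
xxwSwxx => xxwwSwwxx   [S ::= w S w]
xxwwSwwxx => xxwwxSxwwxx   [S ::= x S x]
xxwwxSxwwxx => xxwwxxSxxwwxx   [S ::= x S x]
xxwwxxSxxwwxx => xxwwxxxxwwxx   [S ::= epsilon]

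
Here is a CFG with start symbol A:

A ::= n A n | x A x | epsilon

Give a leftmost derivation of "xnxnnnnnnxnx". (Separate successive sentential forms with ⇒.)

A ⇒ xAx ⇒ xnAnx ⇒ xnxAxnx ⇒ xnxnAnxnx ⇒ xnxnnAnnxnx ⇒ xnxnnnAnnnxnx ⇒ xnxnnnnnnxnx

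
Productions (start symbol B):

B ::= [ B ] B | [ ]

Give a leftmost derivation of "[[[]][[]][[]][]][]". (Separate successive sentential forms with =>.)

B=>[B]B=>[[B]B]B=>[[[]]B]B=>[[[]][B]B]B=>[[[]][[]]B]B=>[[[]][[]][B]B]B=>[[[]][[]][[]]B]B=>[[[]][[]][[]][]]B=>[[[]][[]][[]][]][]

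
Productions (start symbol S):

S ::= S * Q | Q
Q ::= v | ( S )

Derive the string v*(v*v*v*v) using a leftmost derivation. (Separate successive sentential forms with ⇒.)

S ⇒ S*Q   [S ::= S * Q]
S*Q ⇒ Q*Q   [S ::= Q]
Q*Q ⇒ v*Q   [Q ::= v]
v*Q ⇒ v*(S)   [Q ::= ( S )]
v*(S) ⇒ v*(S*Q)   [S ::= S * Q]
v*(S*Q) ⇒ v*(S*Q*Q)   [S ::= S * Q]
v*(S*Q*Q) ⇒ v*(S*Q*Q*Q)   [S ::= S * Q]
v*(S*Q*Q*Q) ⇒ v*(Q*Q*Q*Q)   [S ::= Q]
v*(Q*Q*Q*Q) ⇒ v*(v*Q*Q*Q)   [Q ::= v]
v*(v*Q*Q*Q) ⇒ v*(v*v*Q*Q)   [Q ::= v]
v*(v*v*Q*Q) ⇒ v*(v*v*v*Q)   [Q ::= v]
v*(v*v*v*Q) ⇒ v*(v*v*v*v)   [Q ::= v]

S⇒S*Q⇒Q*Q⇒v*Q⇒v*(S)⇒v*(S*Q)⇒v*(S*Q*Q)⇒v*(S*Q*Q*Q)⇒v*(Q*Q*Q*Q)⇒v*(v*Q*Q*Q)⇒v*(v*v*Q*Q)⇒v*(v*v*v*Q)⇒v*(v*v*v*v)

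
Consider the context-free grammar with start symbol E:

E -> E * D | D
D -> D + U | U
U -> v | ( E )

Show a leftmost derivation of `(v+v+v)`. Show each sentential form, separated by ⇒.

E ⇒ D ⇒ U ⇒ (E) ⇒ (D) ⇒ (D+U) ⇒ (D+U+U) ⇒ (U+U+U) ⇒ (v+U+U) ⇒ (v+v+U) ⇒ (v+v+v)

E ⇒ D   [E -> D]
D ⇒ U   [D -> U]
U ⇒ (E)   [U -> ( E )]
(E) ⇒ (D)   [E -> D]
(D) ⇒ (D+U)   [D -> D + U]
(D+U) ⇒ (D+U+U)   [D -> D + U]
(D+U+U) ⇒ (U+U+U)   [D -> U]
(U+U+U) ⇒ (v+U+U)   [U -> v]
(v+U+U) ⇒ (v+v+U)   [U -> v]
(v+v+U) ⇒ (v+v+v)   [U -> v]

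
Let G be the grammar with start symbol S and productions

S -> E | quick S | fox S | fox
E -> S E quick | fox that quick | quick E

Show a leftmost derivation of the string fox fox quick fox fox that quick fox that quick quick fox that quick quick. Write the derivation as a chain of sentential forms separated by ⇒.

S ⇒ fox S ⇒ fox E ⇒ fox S E quick ⇒ fox fox S E quick ⇒ fox fox quick S E quick ⇒ fox fox quick E E quick ⇒ fox fox quick S E quick E quick ⇒ fox fox quick fox S E quick E quick ⇒ fox fox quick fox E E quick E quick ⇒ fox fox quick fox fox that quick E quick E quick ⇒ fox fox quick fox fox that quick fox that quick quick E quick ⇒ fox fox quick fox fox that quick fox that quick quick fox that quick quick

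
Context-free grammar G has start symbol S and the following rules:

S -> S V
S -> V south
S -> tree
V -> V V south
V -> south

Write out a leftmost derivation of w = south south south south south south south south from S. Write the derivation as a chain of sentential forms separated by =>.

S => S V => S V V => V south V V => south south V V => south south V V south V => south south V V south V south V => south south south V south V south V => south south south south south V south V => south south south south south south south V => south south south south south south south south

S => S V   [S -> S V]
S V => S V V   [S -> S V]
S V V => V south V V   [S -> V south]
V south V V => south south V V   [V -> south]
south south V V => south south V V south V   [V -> V V south]
south south V V south V => south south V V south V south V   [V -> V V south]
south south V V south V south V => south south south V south V south V   [V -> south]
south south south V south V south V => south south south south south V south V   [V -> south]
south south south south south V south V => south south south south south south south V   [V -> south]
south south south south south south south V => south south south south south south south south   [V -> south]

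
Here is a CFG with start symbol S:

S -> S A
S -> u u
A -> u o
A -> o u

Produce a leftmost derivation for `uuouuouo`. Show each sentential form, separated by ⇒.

S ⇒ SA ⇒ SAA ⇒ SAAA ⇒ uuAAA ⇒ uuouAA ⇒ uuouuoA ⇒ uuouuouo

S ⇒ SA   [S -> S A]
SA ⇒ SAA   [S -> S A]
SAA ⇒ SAAA   [S -> S A]
SAAA ⇒ uuAAA   [S -> u u]
uuAAA ⇒ uuouAA   [A -> o u]
uuouAA ⇒ uuouuoA   [A -> u o]
uuouuoA ⇒ uuouuouo   [A -> u o]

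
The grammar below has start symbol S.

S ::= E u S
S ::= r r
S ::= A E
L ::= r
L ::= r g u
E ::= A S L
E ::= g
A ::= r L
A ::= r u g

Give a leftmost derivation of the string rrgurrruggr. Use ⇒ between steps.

S ⇒ AE ⇒ rLE ⇒ rrguE ⇒ rrguASL ⇒ rrgurLSL ⇒ rrgurrSL ⇒ rrgurrAEL ⇒ rrgurrrugEL ⇒ rrgurrruggL ⇒ rrgurrruggr

S ⇒ AE   [S ::= A E]
AE ⇒ rLE   [A ::= r L]
rLE ⇒ rrguE   [L ::= r g u]
rrguE ⇒ rrguASL   [E ::= A S L]
rrguASL ⇒ rrgurLSL   [A ::= r L]
rrgurLSL ⇒ rrgurrSL   [L ::= r]
rrgurrSL ⇒ rrgurrAEL   [S ::= A E]
rrgurrAEL ⇒ rrgurrrugEL   [A ::= r u g]
rrgurrrugEL ⇒ rrgurrruggL   [E ::= g]
rrgurrruggL ⇒ rrgurrruggr   [L ::= r]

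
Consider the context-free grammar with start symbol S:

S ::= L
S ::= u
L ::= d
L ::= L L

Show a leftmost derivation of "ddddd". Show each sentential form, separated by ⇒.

S ⇒ L ⇒ LL ⇒ LLL ⇒ LLLL ⇒ LLLLL ⇒ dLLLL ⇒ ddLLL ⇒ dddLL ⇒ ddddL ⇒ ddddd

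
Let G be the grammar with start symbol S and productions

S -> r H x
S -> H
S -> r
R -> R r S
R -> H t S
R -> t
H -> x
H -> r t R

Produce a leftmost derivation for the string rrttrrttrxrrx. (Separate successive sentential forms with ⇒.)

S⇒rHx⇒rrtRx⇒rrtRrSx⇒rrtRrSrSx⇒rrttrSrSx⇒rrttrHrSx⇒rrttrrtRrSx⇒rrttrrtRrSrSx⇒rrttrrttrSrSx⇒rrttrrttrHrSx⇒rrttrrttrxrSx⇒rrttrrttrxrrx

S ⇒ rHx   [S -> r H x]
rHx ⇒ rrtRx   [H -> r t R]
rrtRx ⇒ rrtRrSx   [R -> R r S]
rrtRrSx ⇒ rrtRrSrSx   [R -> R r S]
rrtRrSrSx ⇒ rrttrSrSx   [R -> t]
rrttrSrSx ⇒ rrttrHrSx   [S -> H]
rrttrHrSx ⇒ rrttrrtRrSx   [H -> r t R]
rrttrrtRrSx ⇒ rrttrrtRrSrSx   [R -> R r S]
rrttrrtRrSrSx ⇒ rrttrrttrSrSx   [R -> t]
rrttrrttrSrSx ⇒ rrttrrttrHrSx   [S -> H]
rrttrrttrHrSx ⇒ rrttrrttrxrSx   [H -> x]
rrttrrttrxrSx ⇒ rrttrrttrxrrx   [S -> r]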